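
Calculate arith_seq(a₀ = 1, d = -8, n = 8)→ a_0 = 1 + 0*-8 = 1
a_1 = 1 + 1*-8 = -7
a_2 = 1 + 2*-8 = -15
...
= [1, -7, -15, -23, -31, -39, -47, -55]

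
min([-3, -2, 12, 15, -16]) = -16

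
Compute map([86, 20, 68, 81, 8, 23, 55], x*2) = 86*2=172, 20*2=40, 68*2=136, 81*2=162, 8*2=16, 23*2=46, 55*2=110
= [172, 40, 136, 162, 16, 46, 110]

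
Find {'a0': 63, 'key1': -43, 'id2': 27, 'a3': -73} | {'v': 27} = {'a0': 63, 'key1': -43, 'id2': 27, 'a3': -73, 'v': 27}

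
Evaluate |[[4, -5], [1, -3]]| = (4)*(-3) - (-5)*(1)
= -7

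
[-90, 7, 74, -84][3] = -84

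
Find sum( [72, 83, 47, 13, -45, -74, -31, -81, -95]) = 72 + 83 + 47 + 13 + (-45) + (-74) + (-31) + (-81) + (-95)
= -111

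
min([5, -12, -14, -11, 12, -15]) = -15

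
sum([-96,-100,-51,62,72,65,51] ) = 3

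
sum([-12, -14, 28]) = 2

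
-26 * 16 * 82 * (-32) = 1091584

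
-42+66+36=60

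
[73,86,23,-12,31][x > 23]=[73, 86, 31]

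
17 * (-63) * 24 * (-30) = 771120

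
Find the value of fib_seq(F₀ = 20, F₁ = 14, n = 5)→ [20, 14, 34, 48, 82]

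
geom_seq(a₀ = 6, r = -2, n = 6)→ [6, -12, 24, -48, 96, -192]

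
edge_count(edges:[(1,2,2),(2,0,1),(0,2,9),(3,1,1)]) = 4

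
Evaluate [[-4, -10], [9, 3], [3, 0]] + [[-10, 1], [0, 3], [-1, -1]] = [[-14, -9], [9, 6], [2, -1]]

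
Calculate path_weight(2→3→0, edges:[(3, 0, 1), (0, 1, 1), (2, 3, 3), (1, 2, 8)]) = 4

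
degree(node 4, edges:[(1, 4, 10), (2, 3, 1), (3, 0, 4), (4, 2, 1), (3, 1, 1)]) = 2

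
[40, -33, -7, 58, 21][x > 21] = [40, 58]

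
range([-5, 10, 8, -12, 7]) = 22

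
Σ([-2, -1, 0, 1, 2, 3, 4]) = (-2) + (-1) + 0 + 1 + 2 + 3 + 4
= 7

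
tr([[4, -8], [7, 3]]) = 7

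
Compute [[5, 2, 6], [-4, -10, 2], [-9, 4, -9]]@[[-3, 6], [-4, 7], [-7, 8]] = [[-65, 92], [38, -78], [74, -98]]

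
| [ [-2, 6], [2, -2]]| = (-2)*(-2) - (6)*(2)
= -8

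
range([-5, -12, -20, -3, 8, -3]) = 28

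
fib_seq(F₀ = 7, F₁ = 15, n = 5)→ F_2 = F_1 + F_0 = 22
F_3 = F_2 + F_1 = 37
F_4 = F_3 + F_2 = 59
= [7, 15, 22, 37, 59]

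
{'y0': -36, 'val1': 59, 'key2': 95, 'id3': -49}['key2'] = 95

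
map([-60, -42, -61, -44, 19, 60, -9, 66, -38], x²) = (-60)²=3600, (-42)²=1764, (-61)²=3721, (-44)²=1936, (19)²=361, (60)²=3600, (-9)²=81, (66)²=4356, (-38)²=1444
= [3600, 1764, 3721, 1936, 361, 3600, 81, 4356, 1444]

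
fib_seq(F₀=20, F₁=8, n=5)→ F_2 = F_1 + F_0 = 28
F_3 = F_2 + F_1 = 36
F_4 = F_3 + F_2 = 64
= [20, 8, 28, 36, 64]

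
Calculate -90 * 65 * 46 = -269100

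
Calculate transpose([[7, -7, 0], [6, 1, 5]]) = [[7, 6], [-7, 1], [0, 5]]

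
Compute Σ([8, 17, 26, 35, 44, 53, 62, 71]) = 8 + 17 + 26 + 35 + 44 + 53 + 62 + 71
= 316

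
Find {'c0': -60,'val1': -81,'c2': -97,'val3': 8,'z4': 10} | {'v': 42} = {'c0': -60, 'val1': -81, 'c2': -97, 'val3': 8, 'z4': 10, 'v': 42}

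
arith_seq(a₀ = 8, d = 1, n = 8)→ [8, 9, 10, 11, 12, 13, 14, 15]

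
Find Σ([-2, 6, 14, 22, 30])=70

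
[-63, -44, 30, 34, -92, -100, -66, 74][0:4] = [-63, -44, 30, 34]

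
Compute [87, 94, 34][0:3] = [87, 94, 34]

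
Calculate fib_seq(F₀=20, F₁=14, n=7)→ F_2 = F_1 + F_0 = 34
F_3 = F_2 + F_1 = 48
F_4 = F_3 + F_2 = 82
...
= [20, 14, 34, 48, 82, 130, 212]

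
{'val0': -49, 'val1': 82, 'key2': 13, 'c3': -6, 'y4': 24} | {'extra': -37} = {'val0': -49, 'val1': 82, 'key2': 13, 'c3': -6, 'y4': 24, 'extra': -37}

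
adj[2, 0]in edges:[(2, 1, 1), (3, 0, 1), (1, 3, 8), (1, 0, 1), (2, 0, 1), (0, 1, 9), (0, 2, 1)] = 1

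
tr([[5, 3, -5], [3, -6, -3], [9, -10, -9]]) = diagonal: 5 + (-6) + (-9)
= -10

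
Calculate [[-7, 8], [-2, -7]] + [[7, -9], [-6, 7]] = [[0, -1], [-8, 0]]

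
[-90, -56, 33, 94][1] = -56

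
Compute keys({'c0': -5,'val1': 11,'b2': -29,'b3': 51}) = ['c0', 'val1', 'b2', 'b3']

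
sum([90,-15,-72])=90 + (-15) + (-72)
= 3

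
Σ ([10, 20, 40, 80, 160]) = 310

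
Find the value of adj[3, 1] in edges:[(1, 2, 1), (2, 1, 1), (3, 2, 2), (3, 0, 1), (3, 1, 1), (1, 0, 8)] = 1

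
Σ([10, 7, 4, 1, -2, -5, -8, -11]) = 10 + 7 + 4 + 1 + (-2) + (-5) + (-8) + (-11)
= -4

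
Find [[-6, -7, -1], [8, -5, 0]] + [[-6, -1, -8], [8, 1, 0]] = [[-12, -8, -9], [16, -4, 0]]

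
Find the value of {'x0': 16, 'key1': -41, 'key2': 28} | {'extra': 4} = {'x0': 16, 'key1': -41, 'key2': 28, 'extra': 4}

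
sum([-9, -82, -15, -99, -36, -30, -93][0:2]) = slice → [-9, -82]
(-9) + (-82)
= -91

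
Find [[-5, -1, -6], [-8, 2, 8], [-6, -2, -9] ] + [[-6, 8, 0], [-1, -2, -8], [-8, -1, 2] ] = [[-11, 7, -6], [-9, 0, 0], [-14, -3, -7]]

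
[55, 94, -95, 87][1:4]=[94, -95, 87]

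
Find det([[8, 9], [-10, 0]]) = 90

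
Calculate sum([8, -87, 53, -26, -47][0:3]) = -26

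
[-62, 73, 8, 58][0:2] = [-62, 73]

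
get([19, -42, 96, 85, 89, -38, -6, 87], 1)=-42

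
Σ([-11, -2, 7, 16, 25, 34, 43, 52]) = 164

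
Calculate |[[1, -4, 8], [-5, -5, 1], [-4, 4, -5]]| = -183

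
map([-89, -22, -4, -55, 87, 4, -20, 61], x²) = [7921, 484, 16, 3025, 7569, 16, 400, 3721]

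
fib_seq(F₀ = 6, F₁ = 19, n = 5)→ F_2 = F_1 + F_0 = 25
F_3 = F_2 + F_1 = 44
F_4 = F_3 + F_2 = 69
= [6, 19, 25, 44, 69]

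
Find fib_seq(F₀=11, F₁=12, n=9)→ [11, 12, 23, 35, 58, 93, 151, 244, 395]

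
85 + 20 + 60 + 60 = 225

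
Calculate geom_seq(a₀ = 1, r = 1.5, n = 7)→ a_0 = 1*1.5^0 = 1.0
a_1 = 1*1.5^1 = 1.5
a_2 = 1*1.5^2 = 2.25
...
= [1.0, 1.5, 2.25, 3.375, 5.0625, 7.59375, 11.390625]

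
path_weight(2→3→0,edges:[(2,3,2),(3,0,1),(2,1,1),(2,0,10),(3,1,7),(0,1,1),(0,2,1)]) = 3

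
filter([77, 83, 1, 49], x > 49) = keep x where x > 49: 77✓, 83✓, 1✗, 49✗
= [77, 83]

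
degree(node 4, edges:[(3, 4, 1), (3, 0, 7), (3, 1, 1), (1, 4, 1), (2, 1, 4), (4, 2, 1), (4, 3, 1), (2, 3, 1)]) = 4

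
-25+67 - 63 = -21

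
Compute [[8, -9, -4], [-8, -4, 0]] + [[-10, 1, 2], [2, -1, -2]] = [[-2, -8, -2], [-6, -5, -2]]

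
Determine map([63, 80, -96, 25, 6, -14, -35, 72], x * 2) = [126, 160, -192, 50, 12, -28, -70, 144]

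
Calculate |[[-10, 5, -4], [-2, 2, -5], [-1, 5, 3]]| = -223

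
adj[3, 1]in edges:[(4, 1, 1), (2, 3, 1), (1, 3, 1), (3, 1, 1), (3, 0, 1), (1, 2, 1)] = 1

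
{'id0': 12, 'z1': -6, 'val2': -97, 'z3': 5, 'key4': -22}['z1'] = -6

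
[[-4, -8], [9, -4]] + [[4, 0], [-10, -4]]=[[0, -8], [-1, -8]]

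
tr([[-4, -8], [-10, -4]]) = -8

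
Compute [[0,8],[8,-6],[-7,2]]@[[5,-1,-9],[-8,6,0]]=[[-64, 48, 0], [88, -44, -72], [-51, 19, 63]]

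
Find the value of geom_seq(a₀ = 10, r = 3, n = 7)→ a_0 = 10*3^0 = 10
a_1 = 10*3^1 = 30
a_2 = 10*3^2 = 90
...
= [10, 30, 90, 270, 810, 2430, 7290]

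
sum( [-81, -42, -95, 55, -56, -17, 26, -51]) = -261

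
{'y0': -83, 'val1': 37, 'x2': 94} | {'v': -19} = {'y0': -83, 'val1': 37, 'x2': 94, 'v': -19}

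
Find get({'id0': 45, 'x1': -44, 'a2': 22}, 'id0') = 45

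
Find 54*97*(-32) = -167616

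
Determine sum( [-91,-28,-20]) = (-91) + (-28) + (-20)
= -139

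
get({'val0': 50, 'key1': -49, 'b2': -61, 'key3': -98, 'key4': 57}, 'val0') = 50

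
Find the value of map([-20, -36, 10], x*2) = -20*2=-40, -36*2=-72, 10*2=20
= [-40, -72, 20]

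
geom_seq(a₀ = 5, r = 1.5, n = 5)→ a_0 = 5*1.5^0 = 5.0
a_1 = 5*1.5^1 = 7.5
a_2 = 5*1.5^2 = 11.25
...
= [5.0, 7.5, 11.25, 16.875, 25.3125]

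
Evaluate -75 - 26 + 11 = -90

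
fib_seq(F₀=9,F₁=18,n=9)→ F_2 = F_1 + F_0 = 27
F_3 = F_2 + F_1 = 45
F_4 = F_3 + F_2 = 72
...
= [9, 18, 27, 45, 72, 117, 189, 306, 495]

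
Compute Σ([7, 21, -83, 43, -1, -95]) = -108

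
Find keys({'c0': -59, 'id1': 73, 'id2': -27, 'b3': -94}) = ['c0', 'id1', 'id2', 'b3']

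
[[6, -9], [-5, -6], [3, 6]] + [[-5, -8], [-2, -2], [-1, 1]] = [[1, -17], [-7, -8], [2, 7]]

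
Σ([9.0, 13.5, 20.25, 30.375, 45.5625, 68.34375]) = 9.0 + 13.5 + 20.25 + 30.375 + 45.5625 + 68.34375
= 187.03125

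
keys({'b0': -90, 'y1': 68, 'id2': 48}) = ['b0', 'y1', 'id2']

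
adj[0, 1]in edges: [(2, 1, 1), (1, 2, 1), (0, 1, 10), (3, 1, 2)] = 10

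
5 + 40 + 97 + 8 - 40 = 110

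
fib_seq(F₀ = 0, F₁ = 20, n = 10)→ [0, 20, 20, 40, 60, 100, 160, 260, 420, 680]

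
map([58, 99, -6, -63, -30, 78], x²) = [3364, 9801, 36, 3969, 900, 6084]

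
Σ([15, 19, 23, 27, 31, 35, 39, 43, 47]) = 15 + 19 + 23 + 27 + 31 + 35 + 39 + 43 + 47
= 279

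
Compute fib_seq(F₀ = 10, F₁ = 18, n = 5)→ [10, 18, 28, 46, 74]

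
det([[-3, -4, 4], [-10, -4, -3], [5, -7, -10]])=(1)*(-3)*det([[-4, -3], [-7, -10]]) + (-1)*(-4)*det([[-10, -3], [5, -10]]) + (1)*(4)*det([[-10, -4], [5, -7]])
= -57 + 460 + 360
= 763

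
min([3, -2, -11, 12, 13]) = -11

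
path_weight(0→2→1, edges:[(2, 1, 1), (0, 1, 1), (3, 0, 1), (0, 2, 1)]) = 2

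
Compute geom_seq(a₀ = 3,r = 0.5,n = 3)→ [3.0, 1.5, 0.75]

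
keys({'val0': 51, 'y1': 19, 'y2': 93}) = ['val0', 'y1', 'y2']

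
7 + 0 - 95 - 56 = -144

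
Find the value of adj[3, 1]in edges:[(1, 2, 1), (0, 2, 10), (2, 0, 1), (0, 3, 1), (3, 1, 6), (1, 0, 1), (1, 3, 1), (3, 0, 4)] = 6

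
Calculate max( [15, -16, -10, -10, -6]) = 15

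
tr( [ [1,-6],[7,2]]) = 3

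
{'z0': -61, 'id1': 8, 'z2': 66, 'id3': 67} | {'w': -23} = {'z0': -61, 'id1': 8, 'z2': 66, 'id3': 67, 'w': -23}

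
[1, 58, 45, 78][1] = 58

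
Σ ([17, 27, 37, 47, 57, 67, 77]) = 17 + 27 + 37 + 47 + 57 + 67 + 77
= 329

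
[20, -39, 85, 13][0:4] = [20, -39, 85, 13]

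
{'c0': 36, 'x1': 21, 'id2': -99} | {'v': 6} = {'c0': 36, 'x1': 21, 'id2': -99, 'v': 6}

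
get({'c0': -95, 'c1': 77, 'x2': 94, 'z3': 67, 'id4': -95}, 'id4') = -95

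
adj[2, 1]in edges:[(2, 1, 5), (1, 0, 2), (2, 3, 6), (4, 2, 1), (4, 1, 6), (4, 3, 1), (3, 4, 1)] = 5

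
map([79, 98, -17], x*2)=79*2=158, 98*2=196, -17*2=-34
= [158, 196, -34]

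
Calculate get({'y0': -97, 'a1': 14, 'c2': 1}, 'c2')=1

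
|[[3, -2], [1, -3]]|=(3)*(-3) - (-2)*(1)
= -7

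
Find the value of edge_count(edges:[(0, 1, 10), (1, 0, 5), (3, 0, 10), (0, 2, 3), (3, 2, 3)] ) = 5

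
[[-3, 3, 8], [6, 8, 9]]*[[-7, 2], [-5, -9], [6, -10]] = C[0][0] = (-3)*(-7) + (3)*(-5) + (8)*(6) = 54
C[0][1] = (-3)*(2) + (3)*(-9) + (8)*(-10) = -113
C[1][0] = (6)*(-7) + (8)*(-5) + (9)*(6) = -28
C[1][1] = (6)*(2) + (8)*(-9) + (9)*(-10) = -150
= [[54, -113], [-28, -150]]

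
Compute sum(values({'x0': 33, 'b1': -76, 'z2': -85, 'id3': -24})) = -152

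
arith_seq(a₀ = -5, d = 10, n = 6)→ a_0 = -5 + 0*10 = -5
a_1 = -5 + 1*10 = 5
a_2 = -5 + 2*10 = 15
...
= [-5, 5, 15, 25, 35, 45]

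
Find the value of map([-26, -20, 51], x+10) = -26+10=-16, -20+10=-10, 51+10=61
= [-16, -10, 61]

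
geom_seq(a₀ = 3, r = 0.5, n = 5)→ [3.0, 1.5, 0.75, 0.375, 0.1875]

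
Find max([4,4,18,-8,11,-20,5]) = 18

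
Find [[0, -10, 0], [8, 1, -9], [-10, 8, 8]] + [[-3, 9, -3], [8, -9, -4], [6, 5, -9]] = [[-3, -1, -3], [16, -8, -13], [-4, 13, -1]]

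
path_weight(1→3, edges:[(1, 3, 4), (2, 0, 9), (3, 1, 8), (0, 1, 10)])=4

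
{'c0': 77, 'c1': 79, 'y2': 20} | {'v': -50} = {'c0': 77, 'c1': 79, 'y2': 20, 'v': -50}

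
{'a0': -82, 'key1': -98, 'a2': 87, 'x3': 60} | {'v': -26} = {'a0': -82, 'key1': -98, 'a2': 87, 'x3': 60, 'v': -26}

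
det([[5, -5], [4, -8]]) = -20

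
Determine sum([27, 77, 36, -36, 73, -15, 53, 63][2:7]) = slice → [36, -36, 73, -15, 53]
36 + (-36) + 73 + (-15) + 53
= 111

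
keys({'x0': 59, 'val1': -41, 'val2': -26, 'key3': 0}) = ['x0', 'val1', 'val2', 'key3']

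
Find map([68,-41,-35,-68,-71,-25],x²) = [4624, 1681, 1225, 4624, 5041, 625]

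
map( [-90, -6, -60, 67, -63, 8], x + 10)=[-80, 4, -50, 77, -53, 18]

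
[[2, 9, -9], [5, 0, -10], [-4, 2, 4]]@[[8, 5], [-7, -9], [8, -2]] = [[-119, -53], [-40, 45], [-14, -46]]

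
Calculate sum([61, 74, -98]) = 61 + 74 + (-98)
= 37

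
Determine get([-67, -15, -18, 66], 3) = 66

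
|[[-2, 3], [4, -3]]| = (-2)*(-3) - (3)*(4)
= -6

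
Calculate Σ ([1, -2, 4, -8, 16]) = 11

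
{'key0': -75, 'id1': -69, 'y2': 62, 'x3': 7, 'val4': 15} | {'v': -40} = {'key0': -75, 'id1': -69, 'y2': 62, 'x3': 7, 'val4': 15, 'v': -40}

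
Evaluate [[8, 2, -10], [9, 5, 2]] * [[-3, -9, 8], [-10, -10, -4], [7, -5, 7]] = C[0][0] = (8)*(-3) + (2)*(-10) + (-10)*(7) = -114
C[0][1] = (8)*(-9) + (2)*(-10) + (-10)*(-5) = -42
C[0][2] = (8)*(8) + (2)*(-4) + (-10)*(7) = -14
C[1][0] = (9)*(-3) + (5)*(-10) + (2)*(7) = -63
C[1][1] = (9)*(-9) + (5)*(-10) + (2)*(-5) = -141
C[1][2] = (9)*(8) + (5)*(-4) + (2)*(7) = 66
= [[-114, -42, -14], [-63, -141, 66]]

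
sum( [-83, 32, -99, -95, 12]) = -233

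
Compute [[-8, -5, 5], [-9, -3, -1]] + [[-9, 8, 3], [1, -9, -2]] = [[-17, 3, 8], [-8, -12, -3]]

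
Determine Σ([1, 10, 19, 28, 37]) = 1 + 10 + 19 + 28 + 37
= 95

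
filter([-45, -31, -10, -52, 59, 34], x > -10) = keep x where x > -10: -45✗, -31✗, -10✗, -52✗, 59✓, 34✓
= [59, 34]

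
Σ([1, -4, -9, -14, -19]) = -45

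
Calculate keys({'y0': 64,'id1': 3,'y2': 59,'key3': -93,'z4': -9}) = ['y0', 'id1', 'y2', 'key3', 'z4']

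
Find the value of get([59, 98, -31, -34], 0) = 59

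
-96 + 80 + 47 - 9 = 22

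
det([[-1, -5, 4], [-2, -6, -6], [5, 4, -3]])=226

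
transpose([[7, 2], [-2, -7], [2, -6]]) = [[7, -2, 2], [2, -7, -6]]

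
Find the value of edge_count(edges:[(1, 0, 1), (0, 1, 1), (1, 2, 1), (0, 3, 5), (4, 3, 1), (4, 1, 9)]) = 6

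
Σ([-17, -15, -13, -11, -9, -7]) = -72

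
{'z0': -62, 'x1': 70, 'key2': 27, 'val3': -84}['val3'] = -84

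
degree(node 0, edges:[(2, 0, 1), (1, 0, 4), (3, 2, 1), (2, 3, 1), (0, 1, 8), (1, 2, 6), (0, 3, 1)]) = 4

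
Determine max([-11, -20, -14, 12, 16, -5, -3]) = 16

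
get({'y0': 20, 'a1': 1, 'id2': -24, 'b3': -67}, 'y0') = 20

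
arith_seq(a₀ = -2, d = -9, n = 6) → a_0 = -2 + 0*-9 = -2
a_1 = -2 + 1*-9 = -11
a_2 = -2 + 2*-9 = -20
...
= [-2, -11, -20, -29, -38, -47]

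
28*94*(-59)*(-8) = 1242304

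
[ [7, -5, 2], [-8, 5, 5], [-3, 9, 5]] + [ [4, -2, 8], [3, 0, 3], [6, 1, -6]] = [[11, -7, 10], [-5, 5, 8], [3, 10, -1]]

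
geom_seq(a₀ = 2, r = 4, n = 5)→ a_0 = 2*4^0 = 2
a_1 = 2*4^1 = 8
a_2 = 2*4^2 = 32
...
= [2, 8, 32, 128, 512]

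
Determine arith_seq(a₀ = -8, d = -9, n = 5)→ [-8, -17, -26, -35, -44]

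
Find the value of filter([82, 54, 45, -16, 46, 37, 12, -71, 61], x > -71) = keep x where x > -71: 82✓, 54✓, 45✓, -16✓, 46✓, 37✓, 12✓, -71✗, 61✓
= [82, 54, 45, -16, 46, 37, 12, 61]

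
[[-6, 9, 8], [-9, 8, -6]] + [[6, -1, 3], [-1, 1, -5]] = [[0, 8, 11], [-10, 9, -11]]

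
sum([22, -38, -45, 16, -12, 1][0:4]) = slice → [22, -38, -45, 16]
22 + (-38) + (-45) + 16
= -45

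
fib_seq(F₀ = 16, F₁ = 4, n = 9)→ F_2 = F_1 + F_0 = 20
F_3 = F_2 + F_1 = 24
F_4 = F_3 + F_2 = 44
...
= [16, 4, 20, 24, 44, 68, 112, 180, 292]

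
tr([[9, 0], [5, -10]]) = -1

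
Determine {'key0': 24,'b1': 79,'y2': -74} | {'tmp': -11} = {'key0': 24, 'b1': 79, 'y2': -74, 'tmp': -11}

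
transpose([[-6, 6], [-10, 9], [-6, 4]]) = [[-6, -10, -6], [6, 9, 4]]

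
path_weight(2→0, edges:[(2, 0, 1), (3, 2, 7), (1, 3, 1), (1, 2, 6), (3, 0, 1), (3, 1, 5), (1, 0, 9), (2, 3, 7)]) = 1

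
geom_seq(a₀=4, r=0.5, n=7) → a_0 = 4*0.5^0 = 4.0
a_1 = 4*0.5^1 = 2.0
a_2 = 4*0.5^2 = 1.0
...
= [4.0, 2.0, 1.0, 0.5, 0.25, 0.125, 0.0625]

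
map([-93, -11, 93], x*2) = [-186, -22, 186]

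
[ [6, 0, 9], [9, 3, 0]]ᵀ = [[6, 9], [0, 3], [9, 0]]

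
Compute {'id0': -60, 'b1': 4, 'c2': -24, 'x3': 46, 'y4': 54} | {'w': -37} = {'id0': -60, 'b1': 4, 'c2': -24, 'x3': 46, 'y4': 54, 'w': -37}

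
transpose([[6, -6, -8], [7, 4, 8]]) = [[6, 7], [-6, 4], [-8, 8]]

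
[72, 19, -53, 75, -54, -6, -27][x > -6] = [72, 19, 75]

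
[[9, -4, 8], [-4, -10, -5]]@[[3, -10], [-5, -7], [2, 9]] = C[0][0] = (9)*(3) + (-4)*(-5) + (8)*(2) = 63
C[0][1] = (9)*(-10) + (-4)*(-7) + (8)*(9) = 10
C[1][0] = (-4)*(3) + (-10)*(-5) + (-5)*(2) = 28
C[1][1] = (-4)*(-10) + (-10)*(-7) + (-5)*(9) = 65
= [[63, 10], [28, 65]]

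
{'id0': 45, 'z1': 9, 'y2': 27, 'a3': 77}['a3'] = 77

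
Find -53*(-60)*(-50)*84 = -13356000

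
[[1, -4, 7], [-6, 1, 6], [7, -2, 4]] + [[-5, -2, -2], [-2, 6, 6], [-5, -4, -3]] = [[-4, -6, 5], [-8, 7, 12], [2, -6, 1]]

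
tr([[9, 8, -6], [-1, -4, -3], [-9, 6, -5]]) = 0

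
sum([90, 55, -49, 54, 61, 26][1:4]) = 60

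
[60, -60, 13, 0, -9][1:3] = [-60, 13]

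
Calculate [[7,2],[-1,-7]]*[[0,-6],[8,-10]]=[[16, -62], [-56, 76]]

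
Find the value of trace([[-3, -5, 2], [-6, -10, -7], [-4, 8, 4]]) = diagonal: (-3) + (-10) + 4
= -9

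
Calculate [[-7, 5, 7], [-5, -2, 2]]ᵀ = [[-7, -5], [5, -2], [7, 2]]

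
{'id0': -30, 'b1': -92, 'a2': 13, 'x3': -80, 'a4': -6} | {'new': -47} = {'id0': -30, 'b1': -92, 'a2': 13, 'x3': -80, 'a4': -6, 'new': -47}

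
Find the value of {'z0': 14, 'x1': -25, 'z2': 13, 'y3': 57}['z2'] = 13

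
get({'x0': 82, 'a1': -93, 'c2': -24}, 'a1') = -93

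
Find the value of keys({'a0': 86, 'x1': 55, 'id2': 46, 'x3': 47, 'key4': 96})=['a0', 'x1', 'id2', 'x3', 'key4']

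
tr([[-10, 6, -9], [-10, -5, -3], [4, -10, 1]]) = diagonal: (-10) + (-5) + 1
= -14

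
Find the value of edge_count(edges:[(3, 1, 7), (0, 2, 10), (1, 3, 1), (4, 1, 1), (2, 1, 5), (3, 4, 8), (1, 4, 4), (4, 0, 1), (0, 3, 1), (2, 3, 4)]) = 10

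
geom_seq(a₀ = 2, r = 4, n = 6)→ [2, 8, 32, 128, 512, 2048]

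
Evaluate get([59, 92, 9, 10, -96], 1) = 92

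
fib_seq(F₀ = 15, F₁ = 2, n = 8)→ F_2 = F_1 + F_0 = 17
F_3 = F_2 + F_1 = 19
F_4 = F_3 + F_2 = 36
...
= [15, 2, 17, 19, 36, 55, 91, 146]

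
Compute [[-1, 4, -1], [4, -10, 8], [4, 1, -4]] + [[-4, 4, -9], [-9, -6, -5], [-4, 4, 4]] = [[-5, 8, -10], [-5, -16, 3], [0, 5, 0]]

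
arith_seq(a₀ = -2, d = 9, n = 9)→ [-2, 7, 16, 25, 34, 43, 52, 61, 70]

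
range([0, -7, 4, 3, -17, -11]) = 21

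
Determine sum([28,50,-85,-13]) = -20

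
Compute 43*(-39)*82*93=-12788802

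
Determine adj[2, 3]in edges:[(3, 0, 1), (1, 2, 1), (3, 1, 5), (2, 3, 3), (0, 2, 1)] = 3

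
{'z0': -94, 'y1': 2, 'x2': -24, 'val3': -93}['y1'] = 2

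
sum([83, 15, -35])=63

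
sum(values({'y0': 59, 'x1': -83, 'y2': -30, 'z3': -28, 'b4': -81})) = 59 + (-83) + (-30) + (-28) + (-81)
= -163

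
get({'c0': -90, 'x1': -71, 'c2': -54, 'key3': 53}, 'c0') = -90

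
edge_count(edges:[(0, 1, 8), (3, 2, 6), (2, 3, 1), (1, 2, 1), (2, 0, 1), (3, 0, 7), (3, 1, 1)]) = 7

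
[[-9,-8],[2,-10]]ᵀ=[[-9, 2], [-8, -10]]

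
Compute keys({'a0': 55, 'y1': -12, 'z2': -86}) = ['a0', 'y1', 'z2']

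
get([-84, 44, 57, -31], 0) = -84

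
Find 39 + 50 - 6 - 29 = 54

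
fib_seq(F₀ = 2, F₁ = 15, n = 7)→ [2, 15, 17, 32, 49, 81, 130]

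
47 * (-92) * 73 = -315652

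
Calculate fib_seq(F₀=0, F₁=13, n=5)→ [0, 13, 13, 26, 39]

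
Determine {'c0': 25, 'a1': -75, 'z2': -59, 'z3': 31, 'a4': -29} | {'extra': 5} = {'c0': 25, 'a1': -75, 'z2': -59, 'z3': 31, 'a4': -29, 'extra': 5}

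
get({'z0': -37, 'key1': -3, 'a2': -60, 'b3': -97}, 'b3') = -97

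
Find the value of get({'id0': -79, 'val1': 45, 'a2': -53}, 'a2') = -53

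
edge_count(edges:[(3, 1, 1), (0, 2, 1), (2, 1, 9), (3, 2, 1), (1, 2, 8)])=5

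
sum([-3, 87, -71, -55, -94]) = -136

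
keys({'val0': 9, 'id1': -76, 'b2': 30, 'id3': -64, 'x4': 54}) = ['val0', 'id1', 'b2', 'id3', 'x4']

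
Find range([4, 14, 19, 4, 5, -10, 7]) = 29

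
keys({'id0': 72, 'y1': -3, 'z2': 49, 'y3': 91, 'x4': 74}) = ['id0', 'y1', 'z2', 'y3', 'x4']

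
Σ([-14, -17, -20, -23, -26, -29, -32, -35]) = (-14) + (-17) + (-20) + (-23) + (-26) + (-29) + (-32) + (-35)
= -196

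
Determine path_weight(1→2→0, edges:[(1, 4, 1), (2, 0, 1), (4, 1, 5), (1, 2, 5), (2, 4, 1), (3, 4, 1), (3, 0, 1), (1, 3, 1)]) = 6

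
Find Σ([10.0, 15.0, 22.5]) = 10.0 + 15.0 + 22.5
= 47.5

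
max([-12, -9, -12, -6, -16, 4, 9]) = 9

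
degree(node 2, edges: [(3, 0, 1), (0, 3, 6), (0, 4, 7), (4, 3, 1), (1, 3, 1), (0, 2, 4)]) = incident: (0,2)
= 1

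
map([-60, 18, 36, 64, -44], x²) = (-60)²=3600, (18)²=324, (36)²=1296, (64)²=4096, (-44)²=1936
= [3600, 324, 1296, 4096, 1936]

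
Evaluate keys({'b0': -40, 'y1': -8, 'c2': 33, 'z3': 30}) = ['b0', 'y1', 'c2', 'z3']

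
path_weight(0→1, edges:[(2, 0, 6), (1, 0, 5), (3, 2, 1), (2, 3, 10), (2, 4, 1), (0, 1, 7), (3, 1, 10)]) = w(0→1)=7
= 7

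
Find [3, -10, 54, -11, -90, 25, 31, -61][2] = 54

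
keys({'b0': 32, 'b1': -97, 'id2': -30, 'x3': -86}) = ['b0', 'b1', 'id2', 'x3']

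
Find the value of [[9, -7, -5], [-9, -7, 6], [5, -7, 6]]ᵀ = [[9, -9, 5], [-7, -7, -7], [-5, 6, 6]]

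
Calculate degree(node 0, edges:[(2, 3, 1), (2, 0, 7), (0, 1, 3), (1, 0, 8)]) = incident: (2,0), (0,1), (1,0)
= 3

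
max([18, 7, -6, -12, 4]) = 18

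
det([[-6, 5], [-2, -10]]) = 70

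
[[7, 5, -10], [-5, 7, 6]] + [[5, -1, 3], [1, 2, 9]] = [[12, 4, -7], [-4, 9, 15]]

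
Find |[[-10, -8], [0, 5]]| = (-10)*(5) - (-8)*(0)
= -50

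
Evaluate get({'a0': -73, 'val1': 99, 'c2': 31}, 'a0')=-73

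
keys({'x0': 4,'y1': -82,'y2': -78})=['x0', 'y1', 'y2']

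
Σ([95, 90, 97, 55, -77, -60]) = 200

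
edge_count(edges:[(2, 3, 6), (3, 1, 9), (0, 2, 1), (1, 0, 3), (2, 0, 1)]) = 5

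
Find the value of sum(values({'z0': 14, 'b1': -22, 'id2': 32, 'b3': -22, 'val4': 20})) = 22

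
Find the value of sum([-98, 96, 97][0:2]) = -2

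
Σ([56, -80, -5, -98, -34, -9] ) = -170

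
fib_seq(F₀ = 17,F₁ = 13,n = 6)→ [17, 13, 30, 43, 73, 116]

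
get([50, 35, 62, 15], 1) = 35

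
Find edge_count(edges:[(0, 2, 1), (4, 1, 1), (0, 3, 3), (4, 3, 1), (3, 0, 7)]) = 5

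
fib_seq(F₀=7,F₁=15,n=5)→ [7, 15, 22, 37, 59]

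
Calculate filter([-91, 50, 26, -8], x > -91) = [50, 26, -8]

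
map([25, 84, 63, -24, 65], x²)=(25)²=625, (84)²=7056, (63)²=3969, (-24)²=576, (65)²=4225
= [625, 7056, 3969, 576, 4225]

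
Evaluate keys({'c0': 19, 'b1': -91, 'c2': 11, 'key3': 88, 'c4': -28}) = ['c0', 'b1', 'c2', 'key3', 'c4']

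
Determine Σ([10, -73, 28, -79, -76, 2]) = -188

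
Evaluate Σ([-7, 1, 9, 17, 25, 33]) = 78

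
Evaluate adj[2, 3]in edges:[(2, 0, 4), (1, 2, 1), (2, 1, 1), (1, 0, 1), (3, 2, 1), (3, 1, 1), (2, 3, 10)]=10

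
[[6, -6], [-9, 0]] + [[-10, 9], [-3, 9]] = [[-4, 3], [-12, 9]]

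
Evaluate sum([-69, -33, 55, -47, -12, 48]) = (-69) + (-33) + 55 + (-47) + (-12) + 48
= -58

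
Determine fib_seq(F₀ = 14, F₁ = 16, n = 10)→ [14, 16, 30, 46, 76, 122, 198, 320, 518, 838]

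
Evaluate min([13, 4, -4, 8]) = -4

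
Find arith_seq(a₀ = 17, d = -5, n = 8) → [17, 12, 7, 2, -3, -8, -13, -18]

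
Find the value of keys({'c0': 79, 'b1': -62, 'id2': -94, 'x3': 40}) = ['c0', 'b1', 'id2', 'x3']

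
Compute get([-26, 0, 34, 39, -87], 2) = 34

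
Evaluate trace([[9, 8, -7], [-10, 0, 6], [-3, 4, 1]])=diagonal: 9 + 0 + 1
= 10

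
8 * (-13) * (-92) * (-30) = -287040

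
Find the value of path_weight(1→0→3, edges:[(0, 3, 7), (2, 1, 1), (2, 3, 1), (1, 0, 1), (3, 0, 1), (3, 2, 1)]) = w(1→0)=1 + w(0→3)=7
= 8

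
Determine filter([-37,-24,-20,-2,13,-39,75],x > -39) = keep x where x > -39: -37✓, -24✓, -20✓, -2✓, 13✓, -39✗, 75✓
= [-37, -24, -20, -2, 13, 75]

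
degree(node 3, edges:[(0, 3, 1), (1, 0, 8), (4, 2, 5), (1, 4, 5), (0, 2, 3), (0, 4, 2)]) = 1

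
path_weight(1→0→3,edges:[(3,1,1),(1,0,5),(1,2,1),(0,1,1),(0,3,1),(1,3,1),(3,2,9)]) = 6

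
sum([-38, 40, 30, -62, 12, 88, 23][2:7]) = 91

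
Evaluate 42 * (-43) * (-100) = 180600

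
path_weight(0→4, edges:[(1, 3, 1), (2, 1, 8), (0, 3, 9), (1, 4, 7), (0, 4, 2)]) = 2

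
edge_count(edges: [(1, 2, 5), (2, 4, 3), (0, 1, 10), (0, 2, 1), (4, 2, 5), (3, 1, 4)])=6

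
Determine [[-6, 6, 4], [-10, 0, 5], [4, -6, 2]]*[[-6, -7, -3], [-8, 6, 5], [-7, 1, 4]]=[[-40, 82, 64], [25, 75, 50], [10, -62, -34]]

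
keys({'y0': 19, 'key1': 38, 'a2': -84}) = ['y0', 'key1', 'a2']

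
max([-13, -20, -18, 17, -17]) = 17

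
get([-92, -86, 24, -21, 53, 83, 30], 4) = 53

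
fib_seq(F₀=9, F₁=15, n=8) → [9, 15, 24, 39, 63, 102, 165, 267]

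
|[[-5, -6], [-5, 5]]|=(-5)*(5) - (-6)*(-5)
= -55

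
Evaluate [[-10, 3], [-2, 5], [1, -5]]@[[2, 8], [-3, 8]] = C[0][0] = (-10)*(2) + (3)*(-3) = -29
C[0][1] = (-10)*(8) + (3)*(8) = -56
C[1][0] = (-2)*(2) + (5)*(-3) = -19
C[1][1] = (-2)*(8) + (5)*(8) = 24
C[2][0] = (1)*(2) + (-5)*(-3) = 17
C[2][1] = (1)*(8) + (-5)*(8) = -32
= [[-29, -56], [-19, 24], [17, -32]]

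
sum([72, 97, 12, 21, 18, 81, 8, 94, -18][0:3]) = slice → [72, 97, 12]
72 + 97 + 12
= 181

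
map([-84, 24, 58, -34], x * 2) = [-168, 48, 116, -68]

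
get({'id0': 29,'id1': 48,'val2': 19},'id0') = 29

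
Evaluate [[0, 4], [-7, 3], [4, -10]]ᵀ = [[0, -7, 4], [4, 3, -10]]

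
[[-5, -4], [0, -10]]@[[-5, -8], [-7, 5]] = [[53, 20], [70, -50]]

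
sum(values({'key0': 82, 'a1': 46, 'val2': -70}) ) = 82 + 46 + (-70)
= 58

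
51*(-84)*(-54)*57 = 13186152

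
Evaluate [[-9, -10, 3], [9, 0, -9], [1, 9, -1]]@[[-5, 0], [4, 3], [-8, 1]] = [[-19, -27], [27, -9], [39, 26]]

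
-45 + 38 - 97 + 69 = -35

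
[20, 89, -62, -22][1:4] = [89, -62, -22]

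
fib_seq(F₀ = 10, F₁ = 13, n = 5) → [10, 13, 23, 36, 59]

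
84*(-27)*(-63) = 142884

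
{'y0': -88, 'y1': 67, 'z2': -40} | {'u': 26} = {'y0': -88, 'y1': 67, 'z2': -40, 'u': 26}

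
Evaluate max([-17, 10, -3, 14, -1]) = 14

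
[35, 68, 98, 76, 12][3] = 76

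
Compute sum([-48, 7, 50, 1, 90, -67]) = (-48) + 7 + 50 + 1 + 90 + (-67)
= 33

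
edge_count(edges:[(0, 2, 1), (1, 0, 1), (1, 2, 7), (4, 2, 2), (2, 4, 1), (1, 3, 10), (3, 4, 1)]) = 7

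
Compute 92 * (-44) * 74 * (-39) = 11682528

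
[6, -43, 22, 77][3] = 77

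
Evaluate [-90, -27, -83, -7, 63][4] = 63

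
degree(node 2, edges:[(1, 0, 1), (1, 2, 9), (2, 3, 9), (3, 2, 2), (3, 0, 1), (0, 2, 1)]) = incident: (1,2), (2,3), (3,2), (0,2)
= 4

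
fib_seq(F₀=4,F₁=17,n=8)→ F_2 = F_1 + F_0 = 21
F_3 = F_2 + F_1 = 38
F_4 = F_3 + F_2 = 59
...
= [4, 17, 21, 38, 59, 97, 156, 253]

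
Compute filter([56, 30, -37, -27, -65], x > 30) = keep x where x > 30: 56✓, 30✗, -37✗, -27✗, -65✗
= [56]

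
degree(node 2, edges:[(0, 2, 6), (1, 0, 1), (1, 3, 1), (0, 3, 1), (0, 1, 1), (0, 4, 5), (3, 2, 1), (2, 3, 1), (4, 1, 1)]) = 3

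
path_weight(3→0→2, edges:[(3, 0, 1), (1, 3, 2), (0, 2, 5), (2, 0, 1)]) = w(3→0)=1 + w(0→2)=5
= 6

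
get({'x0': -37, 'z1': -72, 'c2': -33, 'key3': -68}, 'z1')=-72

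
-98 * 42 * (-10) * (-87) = -3580920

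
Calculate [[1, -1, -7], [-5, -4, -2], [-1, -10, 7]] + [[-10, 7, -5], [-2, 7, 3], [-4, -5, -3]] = [[-9, 6, -12], [-7, 3, 1], [-5, -15, 4]]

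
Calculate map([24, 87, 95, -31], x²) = [576, 7569, 9025, 961]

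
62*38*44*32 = 3317248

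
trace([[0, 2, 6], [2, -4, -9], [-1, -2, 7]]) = diagonal: 0 + (-4) + 7
= 3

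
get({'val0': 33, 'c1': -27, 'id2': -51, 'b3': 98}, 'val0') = 33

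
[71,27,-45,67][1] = 27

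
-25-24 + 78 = 29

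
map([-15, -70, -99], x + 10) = -15+10=-5, -70+10=-60, -99+10=-89
= [-5, -60, -89]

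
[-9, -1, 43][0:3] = [-9, -1, 43]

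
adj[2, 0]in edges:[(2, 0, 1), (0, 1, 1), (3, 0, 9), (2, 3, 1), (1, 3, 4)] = 1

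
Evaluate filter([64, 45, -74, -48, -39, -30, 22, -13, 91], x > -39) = keep x where x > -39: 64✓, 45✓, -74✗, -48✗, -39✗, -30✓, 22✓, -13✓, 91✓
= [64, 45, -30, 22, -13, 91]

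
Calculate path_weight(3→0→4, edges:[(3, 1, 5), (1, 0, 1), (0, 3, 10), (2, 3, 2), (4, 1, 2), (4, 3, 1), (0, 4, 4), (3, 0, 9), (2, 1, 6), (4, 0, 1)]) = w(3→0)=9 + w(0→4)=4
= 13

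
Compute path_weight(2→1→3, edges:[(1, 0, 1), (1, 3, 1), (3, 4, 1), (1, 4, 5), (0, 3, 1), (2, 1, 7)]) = 8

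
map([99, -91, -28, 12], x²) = (99)²=9801, (-91)²=8281, (-28)²=784, (12)²=144
= [9801, 8281, 784, 144]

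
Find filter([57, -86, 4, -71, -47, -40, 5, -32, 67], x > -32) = [57, 4, 5, 67]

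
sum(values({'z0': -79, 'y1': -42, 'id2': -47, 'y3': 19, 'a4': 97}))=-52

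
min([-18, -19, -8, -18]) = -19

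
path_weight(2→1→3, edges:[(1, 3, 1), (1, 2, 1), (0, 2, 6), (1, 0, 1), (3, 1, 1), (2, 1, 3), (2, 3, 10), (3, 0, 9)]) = 4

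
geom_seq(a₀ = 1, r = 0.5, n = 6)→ a_0 = 1*0.5^0 = 1.0
a_1 = 1*0.5^1 = 0.5
a_2 = 1*0.5^2 = 0.25
...
= [1.0, 0.5, 0.25, 0.125, 0.0625, 0.03125]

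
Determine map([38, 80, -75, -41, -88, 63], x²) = [1444, 6400, 5625, 1681, 7744, 3969]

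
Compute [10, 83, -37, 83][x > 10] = keep x where x > 10: 10✗, 83✓, -37✗, 83✓
= [83, 83]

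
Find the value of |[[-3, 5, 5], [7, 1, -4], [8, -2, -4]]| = (1)*(-3)*det([[1, -4], [-2, -4]]) + (-1)*(5)*det([[7, -4], [8, -4]]) + (1)*(5)*det([[7, 1], [8, -2]])
= 36 + -20 + -110
= -94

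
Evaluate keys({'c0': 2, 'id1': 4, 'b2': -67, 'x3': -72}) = ['c0', 'id1', 'b2', 'x3']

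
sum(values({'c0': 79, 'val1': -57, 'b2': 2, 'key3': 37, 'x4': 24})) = 85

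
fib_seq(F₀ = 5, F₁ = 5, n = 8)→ F_2 = F_1 + F_0 = 10
F_3 = F_2 + F_1 = 15
F_4 = F_3 + F_2 = 25
...
= [5, 5, 10, 15, 25, 40, 65, 105]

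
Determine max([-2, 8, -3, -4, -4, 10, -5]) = 10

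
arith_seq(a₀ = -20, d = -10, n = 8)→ a_0 = -20 + 0*-10 = -20
a_1 = -20 + 1*-10 = -30
a_2 = -20 + 2*-10 = -40
...
= [-20, -30, -40, -50, -60, -70, -80, -90]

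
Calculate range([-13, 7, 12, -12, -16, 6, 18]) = 34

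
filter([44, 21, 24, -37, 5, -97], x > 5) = [44, 21, 24]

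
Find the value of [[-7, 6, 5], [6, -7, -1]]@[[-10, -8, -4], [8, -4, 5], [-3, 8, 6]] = [[103, 72, 88], [-113, -28, -65]]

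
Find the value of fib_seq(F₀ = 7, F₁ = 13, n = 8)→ F_2 = F_1 + F_0 = 20
F_3 = F_2 + F_1 = 33
F_4 = F_3 + F_2 = 53
...
= [7, 13, 20, 33, 53, 86, 139, 225]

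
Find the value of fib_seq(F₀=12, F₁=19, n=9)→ F_2 = F_1 + F_0 = 31
F_3 = F_2 + F_1 = 50
F_4 = F_3 + F_2 = 81
...
= [12, 19, 31, 50, 81, 131, 212, 343, 555]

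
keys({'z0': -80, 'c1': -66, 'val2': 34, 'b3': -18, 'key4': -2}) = ['z0', 'c1', 'val2', 'b3', 'key4']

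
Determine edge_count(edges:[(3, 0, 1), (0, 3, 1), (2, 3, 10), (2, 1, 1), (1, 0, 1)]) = 5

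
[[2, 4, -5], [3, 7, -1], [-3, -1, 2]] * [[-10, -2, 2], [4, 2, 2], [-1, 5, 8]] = [[1, -21, -28], [-1, 3, 12], [24, 14, 8]]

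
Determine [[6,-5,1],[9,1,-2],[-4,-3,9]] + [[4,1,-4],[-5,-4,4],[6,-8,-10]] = [[10, -4, -3], [4, -3, 2], [2, -11, -1]]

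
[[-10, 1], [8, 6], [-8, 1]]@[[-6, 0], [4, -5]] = [[64, -5], [-24, -30], [52, -5]]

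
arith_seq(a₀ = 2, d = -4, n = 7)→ a_0 = 2 + 0*-4 = 2
a_1 = 2 + 1*-4 = -2
a_2 = 2 + 2*-4 = -6
...
= [2, -2, -6, -10, -14, -18, -22]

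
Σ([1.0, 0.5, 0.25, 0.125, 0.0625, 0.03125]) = 1.0 + 0.5 + 0.25 + 0.125 + 0.0625 + 0.03125
= 1.96875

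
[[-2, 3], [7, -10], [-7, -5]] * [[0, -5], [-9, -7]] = C[0][0] = (-2)*(0) + (3)*(-9) = -27
C[0][1] = (-2)*(-5) + (3)*(-7) = -11
C[1][0] = (7)*(0) + (-10)*(-9) = 90
C[1][1] = (7)*(-5) + (-10)*(-7) = 35
C[2][0] = (-7)*(0) + (-5)*(-9) = 45
C[2][1] = (-7)*(-5) + (-5)*(-7) = 70
= [[-27, -11], [90, 35], [45, 70]]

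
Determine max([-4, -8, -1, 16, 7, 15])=16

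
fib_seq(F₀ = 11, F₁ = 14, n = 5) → F_2 = F_1 + F_0 = 25
F_3 = F_2 + F_1 = 39
F_4 = F_3 + F_2 = 64
= [11, 14, 25, 39, 64]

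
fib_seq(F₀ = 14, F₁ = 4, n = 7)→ F_2 = F_1 + F_0 = 18
F_3 = F_2 + F_1 = 22
F_4 = F_3 + F_2 = 40
...
= [14, 4, 18, 22, 40, 62, 102]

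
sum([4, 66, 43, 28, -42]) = 4 + 66 + 43 + 28 + (-42)
= 99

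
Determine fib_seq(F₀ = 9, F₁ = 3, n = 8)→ F_2 = F_1 + F_0 = 12
F_3 = F_2 + F_1 = 15
F_4 = F_3 + F_2 = 27
...
= [9, 3, 12, 15, 27, 42, 69, 111]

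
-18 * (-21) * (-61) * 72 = -1660176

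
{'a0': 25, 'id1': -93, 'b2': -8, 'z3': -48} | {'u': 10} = {'a0': 25, 'id1': -93, 'b2': -8, 'z3': -48, 'u': 10}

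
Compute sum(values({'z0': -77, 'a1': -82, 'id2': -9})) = (-77) + (-82) + (-9)
= -168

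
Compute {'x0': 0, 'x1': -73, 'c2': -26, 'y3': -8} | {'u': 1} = {'x0': 0, 'x1': -73, 'c2': -26, 'y3': -8, 'u': 1}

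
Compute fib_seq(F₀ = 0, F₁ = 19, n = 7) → [0, 19, 19, 38, 57, 95, 152]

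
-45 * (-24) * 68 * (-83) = -6095520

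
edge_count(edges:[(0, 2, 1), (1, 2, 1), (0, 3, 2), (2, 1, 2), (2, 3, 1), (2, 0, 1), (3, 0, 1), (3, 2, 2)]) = 8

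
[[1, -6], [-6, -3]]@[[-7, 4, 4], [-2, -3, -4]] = [[5, 22, 28], [48, -15, -12]]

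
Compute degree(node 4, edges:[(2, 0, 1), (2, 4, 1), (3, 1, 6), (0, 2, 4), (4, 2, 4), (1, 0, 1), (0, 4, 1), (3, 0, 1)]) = incident: (2,4), (4,2), (0,4)
= 3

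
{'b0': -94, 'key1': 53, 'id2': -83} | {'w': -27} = {'b0': -94, 'key1': 53, 'id2': -83, 'w': -27}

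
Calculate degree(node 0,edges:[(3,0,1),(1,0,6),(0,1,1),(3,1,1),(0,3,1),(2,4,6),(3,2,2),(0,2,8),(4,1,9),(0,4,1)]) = incident: (3,0), (1,0), (0,1), (0,3), (0,2), (0,4)
= 6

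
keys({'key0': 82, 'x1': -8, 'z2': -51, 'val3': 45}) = ['key0', 'x1', 'z2', 'val3']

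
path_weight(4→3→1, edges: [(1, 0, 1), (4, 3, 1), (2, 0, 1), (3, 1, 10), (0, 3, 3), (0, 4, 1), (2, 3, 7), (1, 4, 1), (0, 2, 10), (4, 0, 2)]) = 11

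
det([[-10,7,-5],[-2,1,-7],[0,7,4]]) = -404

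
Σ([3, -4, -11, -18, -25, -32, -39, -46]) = -172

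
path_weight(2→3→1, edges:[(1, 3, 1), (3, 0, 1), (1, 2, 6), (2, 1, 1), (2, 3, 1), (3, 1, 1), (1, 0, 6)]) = 2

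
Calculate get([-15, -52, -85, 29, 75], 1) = -52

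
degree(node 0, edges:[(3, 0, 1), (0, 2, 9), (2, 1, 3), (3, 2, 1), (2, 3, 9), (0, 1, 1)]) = 3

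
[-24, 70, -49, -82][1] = 70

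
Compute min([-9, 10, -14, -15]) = -15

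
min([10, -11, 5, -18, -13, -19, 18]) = -19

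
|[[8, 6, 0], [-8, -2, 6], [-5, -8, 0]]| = 204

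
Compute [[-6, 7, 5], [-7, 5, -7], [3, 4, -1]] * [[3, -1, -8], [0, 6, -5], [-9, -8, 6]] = [[-63, 8, 43], [42, 93, -11], [18, 29, -50]]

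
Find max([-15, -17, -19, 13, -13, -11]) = 13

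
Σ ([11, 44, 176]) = 231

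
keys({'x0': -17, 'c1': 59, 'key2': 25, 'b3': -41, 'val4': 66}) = ['x0', 'c1', 'key2', 'b3', 'val4']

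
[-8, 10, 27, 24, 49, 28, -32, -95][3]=24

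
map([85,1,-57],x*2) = [170, 2, -114]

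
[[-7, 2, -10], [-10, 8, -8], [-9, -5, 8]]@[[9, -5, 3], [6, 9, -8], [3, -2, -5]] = [[-81, 73, 13], [-66, 138, -54], [-87, -16, -27]]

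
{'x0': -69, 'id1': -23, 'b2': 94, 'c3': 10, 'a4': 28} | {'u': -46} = {'x0': -69, 'id1': -23, 'b2': 94, 'c3': 10, 'a4': 28, 'u': -46}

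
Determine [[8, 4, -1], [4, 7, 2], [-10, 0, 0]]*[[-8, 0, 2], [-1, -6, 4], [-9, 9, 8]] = [[-59, -33, 24], [-57, -24, 52], [80, 0, -20]]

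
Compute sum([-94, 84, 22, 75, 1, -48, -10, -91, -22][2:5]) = slice → [22, 75, 1]
22 + 75 + 1
= 98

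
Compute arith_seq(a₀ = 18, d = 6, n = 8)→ [18, 24, 30, 36, 42, 48, 54, 60]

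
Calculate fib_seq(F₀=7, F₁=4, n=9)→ F_2 = F_1 + F_0 = 11
F_3 = F_2 + F_1 = 15
F_4 = F_3 + F_2 = 26
...
= [7, 4, 11, 15, 26, 41, 67, 108, 175]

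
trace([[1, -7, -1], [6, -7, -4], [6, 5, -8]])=-14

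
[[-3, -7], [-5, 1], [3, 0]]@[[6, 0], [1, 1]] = C[0][0] = (-3)*(6) + (-7)*(1) = -25
C[0][1] = (-3)*(0) + (-7)*(1) = -7
C[1][0] = (-5)*(6) + (1)*(1) = -29
C[1][1] = (-5)*(0) + (1)*(1) = 1
C[2][0] = (3)*(6) + (0)*(1) = 18
C[2][1] = (3)*(0) + (0)*(1) = 0
= [[-25, -7], [-29, 1], [18, 0]]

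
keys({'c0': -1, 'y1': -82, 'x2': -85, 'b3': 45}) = ['c0', 'y1', 'x2', 'b3']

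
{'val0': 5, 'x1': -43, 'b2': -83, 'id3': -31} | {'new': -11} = {'val0': 5, 'x1': -43, 'b2': -83, 'id3': -31, 'new': -11}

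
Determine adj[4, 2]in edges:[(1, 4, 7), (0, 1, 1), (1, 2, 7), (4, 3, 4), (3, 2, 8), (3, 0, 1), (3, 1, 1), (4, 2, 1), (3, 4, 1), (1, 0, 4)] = 1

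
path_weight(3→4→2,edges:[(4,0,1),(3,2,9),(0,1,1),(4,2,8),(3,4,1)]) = 9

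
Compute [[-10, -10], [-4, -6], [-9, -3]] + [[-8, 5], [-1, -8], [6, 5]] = [[-18, -5], [-5, -14], [-3, 2]]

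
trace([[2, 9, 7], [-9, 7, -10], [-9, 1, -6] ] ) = 3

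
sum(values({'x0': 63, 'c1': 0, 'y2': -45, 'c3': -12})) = 6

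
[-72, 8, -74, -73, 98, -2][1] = 8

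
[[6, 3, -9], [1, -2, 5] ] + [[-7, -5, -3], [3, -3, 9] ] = [[-1, -2, -12], [4, -5, 14]]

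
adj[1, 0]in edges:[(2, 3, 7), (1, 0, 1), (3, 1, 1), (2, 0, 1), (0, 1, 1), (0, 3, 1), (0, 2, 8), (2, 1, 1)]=1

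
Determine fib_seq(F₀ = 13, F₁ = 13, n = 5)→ [13, 13, 26, 39, 65]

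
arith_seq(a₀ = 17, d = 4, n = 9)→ [17, 21, 25, 29, 33, 37, 41, 45, 49]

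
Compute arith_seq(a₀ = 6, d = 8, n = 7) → a_0 = 6 + 0*8 = 6
a_1 = 6 + 1*8 = 14
a_2 = 6 + 2*8 = 22
...
= [6, 14, 22, 30, 38, 46, 54]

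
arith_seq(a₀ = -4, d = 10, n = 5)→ [-4, 6, 16, 26, 36]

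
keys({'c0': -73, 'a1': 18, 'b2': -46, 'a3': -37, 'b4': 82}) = ['c0', 'a1', 'b2', 'a3', 'b4']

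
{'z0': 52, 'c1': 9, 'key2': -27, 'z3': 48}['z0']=52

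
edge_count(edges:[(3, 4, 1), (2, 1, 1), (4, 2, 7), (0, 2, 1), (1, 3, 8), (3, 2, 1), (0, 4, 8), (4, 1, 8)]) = 8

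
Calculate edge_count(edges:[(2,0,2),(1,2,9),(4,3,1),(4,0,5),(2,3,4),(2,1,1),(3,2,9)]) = 7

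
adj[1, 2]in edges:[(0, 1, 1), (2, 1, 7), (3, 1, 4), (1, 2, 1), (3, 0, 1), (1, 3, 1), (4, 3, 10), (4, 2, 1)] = 1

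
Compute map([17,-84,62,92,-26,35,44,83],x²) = (17)²=289, (-84)²=7056, (62)²=3844, (92)²=8464, (-26)²=676, (35)²=1225, (44)²=1936, (83)²=6889
= [289, 7056, 3844, 8464, 676, 1225, 1936, 6889]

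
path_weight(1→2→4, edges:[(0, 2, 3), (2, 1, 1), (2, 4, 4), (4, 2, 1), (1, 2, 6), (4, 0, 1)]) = 10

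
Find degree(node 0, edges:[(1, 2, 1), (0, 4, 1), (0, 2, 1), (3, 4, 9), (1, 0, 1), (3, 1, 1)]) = incident: (0,4), (0,2), (1,0)
= 3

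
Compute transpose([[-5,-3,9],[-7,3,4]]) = [[-5, -7], [-3, 3], [9, 4]]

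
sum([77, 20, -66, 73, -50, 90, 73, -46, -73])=98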